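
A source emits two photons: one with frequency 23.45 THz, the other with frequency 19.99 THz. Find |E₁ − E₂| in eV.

Using E = hf: E₁ = 1.5538e-20 J, E₂ = 1.3246e-20 J.
|ΔE| = |1.5538e-20 − 1.3246e-20| = 2.29e-21 J = 0.0143 eV.

0.0143 eV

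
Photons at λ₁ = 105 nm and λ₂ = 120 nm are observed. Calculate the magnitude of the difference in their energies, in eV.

1.48 eV

Using E = hc/λ: E₁ = 1.892e-18 J, E₂ = 1.655e-18 J.
|ΔE| = |1.892e-18 − 1.655e-18| = 2.36e-19 J = 1.48 eV.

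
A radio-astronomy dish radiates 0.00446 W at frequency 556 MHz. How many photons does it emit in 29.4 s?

Total energy: E_total = P·t = 0.00446 × 29.4 = 0.1311 J.
Per-photon energy: E = 3.684·10^-25 J.
N = E_total / E_photon = 3.56·10^23.

3.56·10^23 photons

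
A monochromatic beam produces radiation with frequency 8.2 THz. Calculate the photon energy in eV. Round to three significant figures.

0.0339 eV

Convert to SI: f = 8.2 THz = 8.2 × 10^12 Hz.
For a photon E = hf, so E = 5.433 × 10^-21 J.
Converting to eV: E = 0.03391 eV ≈ 0.0339 eV.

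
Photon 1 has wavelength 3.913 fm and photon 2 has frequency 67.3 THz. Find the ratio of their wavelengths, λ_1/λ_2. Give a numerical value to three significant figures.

8.78e-10

λ_1 = 3.913e-15 m (from wavelength = 3.913 fm, via λ given directly).
λ_2 = 4.455e-6 m (from frequency = 67.3 THz, via λ = c/f).
Ratio = 3.913e-15 / 4.455e-6 = 8.78e-10.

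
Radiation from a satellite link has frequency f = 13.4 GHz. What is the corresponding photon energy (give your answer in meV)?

Convert to SI: f = 13.4 GHz = 1.34 × 10^10 Hz.
For a photon E = hf, so E = 8.879 × 10^-24 J.
Converting to meV: E = 0.05542 meV ≈ 0.0554 meV.

0.0554 meV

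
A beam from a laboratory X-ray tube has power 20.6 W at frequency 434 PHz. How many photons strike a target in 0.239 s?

Total energy: E_total = P·t = 20.6 × 0.239 = 4.923 J.
Per-photon energy: E = 2.876·10^-16 J.
N = E_total / E_photon = 1.71·10^16.

1.71·10^16 photons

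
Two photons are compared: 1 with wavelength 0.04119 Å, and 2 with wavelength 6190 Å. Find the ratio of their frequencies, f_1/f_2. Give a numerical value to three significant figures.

f_1 = 7.278 × 10^19 Hz (from wavelength = 0.04119 Å, via f = c/λ).
f_2 = 4.843 × 10^14 Hz (from wavelength = 6190 Å, via f = c/λ).
Ratio = 7.278 × 10^19 / 4.843 × 10^14 = 1.50 × 10^5.

1.50 × 10^5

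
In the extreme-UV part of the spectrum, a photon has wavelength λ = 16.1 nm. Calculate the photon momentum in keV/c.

0.0770 keV/c

In SI units: λ = 16.1 nm = 1.61e-8 m.
Since p = h/λ for a photon, p = 4.116e-26 kg·m/s.
Converting to keV/c: p = 0.07701 keV/c ≈ 0.0770 keV/c.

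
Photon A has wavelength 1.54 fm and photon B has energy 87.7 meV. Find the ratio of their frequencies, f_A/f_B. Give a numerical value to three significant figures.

f_A = 1.947e23 Hz (from wavelength = 1.54 fm, via f = c/λ).
f_B = 2.121e13 Hz (from energy = 87.7 meV, via f = E/h).
Ratio = 1.947e23 / 2.121e13 = 9.18e9.

9.18e9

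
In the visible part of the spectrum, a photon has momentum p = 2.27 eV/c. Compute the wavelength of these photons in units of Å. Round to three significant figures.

In SI units: p = 2.27 eV/c = 1.2132 × 10^-27 kg·m/s.
For a photon λ = h/p, so λ = 5.462 × 10^-7 m.
Converting to Å: λ = 5462 Å ≈ 5460 Å.

5460 Å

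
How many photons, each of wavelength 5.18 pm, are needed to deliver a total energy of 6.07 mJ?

1.58 × 10^11 photons

Per-photon energy: E = 3.835 × 10^-14 J (from wavelength = 5.18 pm).
N = E_total / E_photon = 0.00607 J / 3.835 × 10^-14 J = 1.58 × 10^11.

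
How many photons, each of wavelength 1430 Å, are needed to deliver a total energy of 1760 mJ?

Per-photon energy: E = 1.389·10^-18 J (from wavelength = 1430 Å).
N = E_total / E_photon = 1.76 J / 1.389·10^-18 J = 1.27·10^18.

1.27·10^18 photons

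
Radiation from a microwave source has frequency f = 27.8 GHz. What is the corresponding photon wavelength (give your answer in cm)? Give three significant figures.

Use c = 2.99792458e8 m/s.
Convert to SI: f = 27.8 GHz = 2.78e10 Hz.
Apply λ = c/f: λ = 0.01078 m.
Converting to cm: λ = 1.078 cm ≈ 1.08 cm.

1.08 cm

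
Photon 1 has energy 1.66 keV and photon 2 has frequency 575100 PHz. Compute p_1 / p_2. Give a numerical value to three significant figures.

p_1 = 8.872 × 10^-25 kg·m/s (from energy = 1.66 keV, via p = E/c).
p_2 = 1.271 × 10^-21 kg·m/s (from frequency = 575100 PHz, via p = hf/c).
Ratio = 8.872 × 10^-25 / 1.271 × 10^-21 = 6.98 × 10^-4.

6.98 × 10^-4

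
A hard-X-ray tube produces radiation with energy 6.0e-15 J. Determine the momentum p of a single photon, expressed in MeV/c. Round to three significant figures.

0.0374 MeV/c

Since p = E/c for a photon, p = 2.001e-23 kg·m/s.
Converting to MeV/c: p = 0.03745 MeV/c ≈ 0.0374 MeV/c.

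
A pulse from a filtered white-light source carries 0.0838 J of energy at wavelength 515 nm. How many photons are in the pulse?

2.17e17 photons

Per-photon energy: E = 3.857e-19 J (from wavelength = 515 nm).
N = E_total / E_photon = 0.0838 J / 3.857e-19 J = 2.17e17.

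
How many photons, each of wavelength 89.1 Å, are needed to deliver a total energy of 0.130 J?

5.83e15 photons

Per-photon energy: E = 2.229e-17 J (from wavelength = 89.1 Å).
N = E_total / E_photon = 0.130 J / 2.229e-17 J = 5.83e15.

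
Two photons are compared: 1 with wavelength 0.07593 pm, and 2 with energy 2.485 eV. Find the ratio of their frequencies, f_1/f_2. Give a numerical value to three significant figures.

f_1 = 3.948·10^21 Hz (from wavelength = 0.07593 pm, via f = c/λ).
f_2 = 6.009·10^14 Hz (from energy = 2.485 eV, via f = E/h).
Ratio = 3.948·10^21 / 6.009·10^14 = 6.57·10^6.

6.57·10^6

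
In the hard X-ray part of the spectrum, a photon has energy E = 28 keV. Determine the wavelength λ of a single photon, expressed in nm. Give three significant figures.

0.0443 nm

In SI units: E = 28 keV = 4.4861e-15 J.
Apply λ = hc/E: λ = 4.428e-11 m.
Converting to nm: λ = 0.04428 nm ≈ 0.0443 nm.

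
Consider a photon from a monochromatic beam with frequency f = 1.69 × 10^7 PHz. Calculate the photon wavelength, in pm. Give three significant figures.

0.0177 pm

Convert to SI: f = 1.69 × 10^7 PHz = 1.69 × 10^22 Hz.
For a photon λ = c/f, so λ = 1.774 × 10^-14 m.
Converting to pm: λ = 0.01774 pm ≈ 0.0177 pm.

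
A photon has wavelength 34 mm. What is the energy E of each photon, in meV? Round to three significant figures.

0.0365 meV

In SI units: λ = 34 mm = 0.034 m.
The photon relation is E = hc/λ, giving E = 5.842e-24 J.
Converting to meV: E = 0.03647 meV ≈ 0.0365 meV.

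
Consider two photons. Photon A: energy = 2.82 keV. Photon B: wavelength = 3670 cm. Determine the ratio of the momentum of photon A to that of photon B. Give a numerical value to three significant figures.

8.35 × 10^10

p_A = 1.507 × 10^-24 kg·m/s (from energy = 2.82 keV, via p = E/c).
p_B = 1.805 × 10^-35 kg·m/s (from wavelength = 3670 cm, via p = h/λ).
Ratio = 1.507 × 10^-24 / 1.805 × 10^-35 = 8.35 × 10^10.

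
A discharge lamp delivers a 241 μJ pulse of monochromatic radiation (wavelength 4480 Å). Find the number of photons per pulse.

5.44e14 photons

Per-photon energy: E = 4.434e-19 J (from wavelength = 4480 Å).
N = E_total / E_photon = 2.41e-4 J / 4.434e-19 J = 5.44e14.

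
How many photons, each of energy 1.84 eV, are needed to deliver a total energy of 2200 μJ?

7.46 × 10^15 photons

Per-photon energy: E = 2.948 × 10^-19 J (from energy = 1.84 eV).
N = E_total / E_photon = 0.00220 J / 2.948 × 10^-19 J = 7.46 × 10^15.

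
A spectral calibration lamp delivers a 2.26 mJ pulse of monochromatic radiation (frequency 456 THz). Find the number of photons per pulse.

Per-photon energy: E = 3.021e-19 J (from frequency = 456 THz).
N = E_total / E_photon = 0.00226 J / 3.021e-19 J = 7.48e15.

7.48e15 photons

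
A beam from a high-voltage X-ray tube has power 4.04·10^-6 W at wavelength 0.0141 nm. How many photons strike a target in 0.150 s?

Total energy: E_total = P·t = 4.04·10^-6 × 0.150 = 6.060·10^-7 J.
Per-photon energy: E = 1.409·10^-14 J.
N = E_total / E_photon = 4.30·10^7.

4.30·10^7 photons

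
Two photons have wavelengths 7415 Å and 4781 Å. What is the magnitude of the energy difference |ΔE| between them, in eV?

Using E = hc/λ: E₁ = 2.6790e-19 J, E₂ = 4.1549e-19 J.
|ΔE| = |2.6790e-19 − 4.1549e-19| = 1.48e-19 J = 0.921 eV.

0.921 eV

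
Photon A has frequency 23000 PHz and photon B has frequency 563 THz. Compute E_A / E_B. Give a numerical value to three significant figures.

E_A = 1.524 × 10^-14 J (from frequency = 23000 PHz, via E = hf).
E_B = 3.730 × 10^-19 J (from frequency = 563 THz, via E = hf).
Ratio = 1.524 × 10^-14 / 3.730 × 10^-19 = 4.09 × 10^4.

4.09 × 10^4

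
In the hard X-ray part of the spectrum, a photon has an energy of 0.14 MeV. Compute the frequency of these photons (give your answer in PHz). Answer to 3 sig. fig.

3.39 × 10^4 PHz

Take h = 6.62607015 × 10^-34 J·s, 1 eV = 1.602176634 × 10^-19 J.
In SI units: E = 0.14 MeV = 2.2430 × 10^-14 J.
Apply f = E/h: f = 3.385 × 10^19 Hz.
Converting to PHz: f = 33850 PHz ≈ 3.39 × 10^4 PHz.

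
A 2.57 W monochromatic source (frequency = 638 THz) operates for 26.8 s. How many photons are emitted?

Total energy: E_total = P·t = 2.57 × 26.8 = 68.88 J.
Per-photon energy: E = 4.227 × 10^-19 J.
N = E_total / E_photon = 1.63 × 10^20.

1.63 × 10^20 photons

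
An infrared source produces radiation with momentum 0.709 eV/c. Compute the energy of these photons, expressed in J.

Take c = 2.99792458e8 m/s, 1 eV = 1.602176634e-19 J.
Convert to SI: p = 0.709 eV/c = 3.7891e-28 kg·m/s.
For a photon E = pc, so E = 1.136e-19 J.
So E ≈ 1.14e-19 J.

1.14e-19 J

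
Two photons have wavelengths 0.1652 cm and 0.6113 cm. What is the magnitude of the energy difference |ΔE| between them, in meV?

0.548 meV

Using E = hc/λ: E₁ = 1.2024e-22 J, E₂ = 3.2495e-23 J.
|ΔE| = |1.2024e-22 − 3.2495e-23| = 8.77e-23 J = 0.548 meV.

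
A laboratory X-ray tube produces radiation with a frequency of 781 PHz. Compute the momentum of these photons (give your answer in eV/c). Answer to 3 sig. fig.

3230 eV/c

Use h = 6.62607015e-34 J·s, c = 2.99792458e8 m/s, 1 eV = 1.602176634e-19 J.
First convert: f = 781 PHz = 7.81e17 Hz.
The photon relation is p = hf/c, giving p = 1.726e-24 kg·m/s.
Converting to eV/c: p = 3230 eV/c ≈ 3230 eV/c.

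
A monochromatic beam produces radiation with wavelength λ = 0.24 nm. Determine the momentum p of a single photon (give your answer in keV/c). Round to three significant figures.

5.17 keV/c

(h = 6.62607015 × 10^-34 J·s, c = 2.99792458 × 10^8 m/s, 1 eV = 1.602176634 × 10^-19 J.)
First convert: λ = 0.24 nm = 2.4 × 10^-10 m.
For a photon p = h/λ, so p = 2.761 × 10^-24 kg·m/s.
Converting to keV/c: p = 5.166 keV/c ≈ 5.17 keV/c.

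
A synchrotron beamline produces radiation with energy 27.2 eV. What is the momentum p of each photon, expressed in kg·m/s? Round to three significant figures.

1.45·10^-26 kg·m/s

(c = 2.99792458·10^8 m/s, 1 eV = 1.602176634·10^-19 J.)
In SI units: E = 27.2 eV = 4.3579·10^-18 J.
Since p = E/c for a photon, p = 1.454·10^-26 kg·m/s.
So p ≈ 1.45·10^-26 kg·m/s.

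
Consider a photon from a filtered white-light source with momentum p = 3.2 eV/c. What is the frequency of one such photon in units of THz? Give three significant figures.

Use h = 6.62607015e-34 J·s, c = 2.99792458e8 m/s, 1 eV = 1.602176634e-19 J.
First convert: p = 3.2 eV/c = 1.7102e-27 kg·m/s.
For a photon f = pc/h, so f = 7.738e14 Hz.
Converting to THz: f = 773.8 THz ≈ 774 THz.

774 THz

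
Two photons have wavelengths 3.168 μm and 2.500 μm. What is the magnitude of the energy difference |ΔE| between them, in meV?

105 meV

Using E = hc/λ: E₁ = 6.2703·10^-20 J, E₂ = 7.9458·10^-20 J.
|ΔE| = |6.2703·10^-20 − 7.9458·10^-20| = 1.68·10^-20 J = 105 meV.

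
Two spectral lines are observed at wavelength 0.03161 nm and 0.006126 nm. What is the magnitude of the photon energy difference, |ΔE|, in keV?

Using E = hc/λ: E₁ = 6.2842e-15 J, E₂ = 3.2426e-14 J.
|ΔE| = |6.2842e-15 − 3.2426e-14| = 2.61e-14 J = 163 keV.

163 keV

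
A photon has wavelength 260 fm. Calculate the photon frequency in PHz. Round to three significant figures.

1.15·10^6 PHz

Take c = 2.99792458·10^8 m/s.
In SI units: λ = 260 fm = 2.6·10^-13 m.
The photon relation is f = c/λ, giving f = 1.153·10^21 Hz.
Converting to PHz: f = 1.153·10^6 PHz ≈ 1.15·10^6 PHz.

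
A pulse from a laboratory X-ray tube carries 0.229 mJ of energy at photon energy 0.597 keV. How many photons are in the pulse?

2.39 × 10^12 photons

Per-photon energy: E = 9.565 × 10^-17 J (from energy = 0.597 keV).
N = E_total / E_photon = 2.29 × 10^-4 J / 9.565 × 10^-17 J = 2.39 × 10^12.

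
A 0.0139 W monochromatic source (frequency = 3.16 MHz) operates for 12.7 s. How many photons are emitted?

8.43 × 10^25 photons

Total energy: E_total = P·t = 0.0139 × 12.7 = 0.1765 J.
Per-photon energy: E = 2.094 × 10^-27 J.
N = E_total / E_photon = 8.43 × 10^25.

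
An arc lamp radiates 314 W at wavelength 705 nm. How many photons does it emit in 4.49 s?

5.00e21 photons

Total energy: E_total = P·t = 314 × 4.49 = 1410 J.
Per-photon energy: E = 2.818e-19 J.
N = E_total / E_photon = 5.00e21.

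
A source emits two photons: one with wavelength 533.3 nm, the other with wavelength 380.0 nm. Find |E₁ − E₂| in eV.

Using E = hc/λ: E₁ = 3.7248 × 10^-19 J, E₂ = 5.2275 × 10^-19 J.
|ΔE| = |3.7248 × 10^-19 − 5.2275 × 10^-19| = 1.50 × 10^-19 J = 0.938 eV.

0.938 eV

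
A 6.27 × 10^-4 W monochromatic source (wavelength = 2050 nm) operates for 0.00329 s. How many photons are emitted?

2.13 × 10^13 photons

Total energy: E_total = P·t = 6.27 × 10^-4 × 0.00329 = 2.063 × 10^-6 J.
Per-photon energy: E = 9.690 × 10^-20 J.
N = E_total / E_photon = 2.13 × 10^13.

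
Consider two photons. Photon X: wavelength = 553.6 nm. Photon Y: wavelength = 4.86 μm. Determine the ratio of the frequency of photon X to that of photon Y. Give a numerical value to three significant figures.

8.78

f_X = 5.415 × 10^14 Hz (from wavelength = 553.6 nm, via f = c/λ).
f_Y = 6.169 × 10^13 Hz (from wavelength = 4.86 μm, via f = c/λ).
Ratio = 5.415 × 10^14 / 6.169 × 10^13 = 8.78.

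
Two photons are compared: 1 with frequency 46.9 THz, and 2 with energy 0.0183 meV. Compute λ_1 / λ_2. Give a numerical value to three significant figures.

9.43 × 10^-5

λ_1 = 6.392 × 10^-6 m (from frequency = 46.9 THz, via λ = c/f).
λ_2 = 0.06775 m (from energy = 0.0183 meV, via λ = hc/E).
Ratio = 6.392 × 10^-6 / 0.06775 = 9.43 × 10^-5.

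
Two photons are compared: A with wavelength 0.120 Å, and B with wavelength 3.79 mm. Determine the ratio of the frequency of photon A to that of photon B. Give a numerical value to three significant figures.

3.16e8

f_A = 2.498e19 Hz (from wavelength = 0.120 Å, via f = c/λ).
f_B = 7.910e10 Hz (from wavelength = 3.79 mm, via f = c/λ).
Ratio = 2.498e19 / 7.910e10 = 3.16e8.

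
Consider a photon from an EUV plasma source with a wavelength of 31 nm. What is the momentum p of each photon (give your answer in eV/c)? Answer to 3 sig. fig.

40.0 eV/c

Use h = 6.62607015e-34 J·s, c = 2.99792458e8 m/s, 1 eV = 1.602176634e-19 J.
Convert to SI: λ = 31 nm = 3.1e-8 m.
For a photon p = h/λ, so p = 2.137e-26 kg·m/s.
Converting to eV/c: p = 39.99 eV/c ≈ 40.0 eV/c.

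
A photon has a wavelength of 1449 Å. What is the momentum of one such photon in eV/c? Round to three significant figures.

8.56 eV/c

In SI units: λ = 1449 Å = 1.449 × 10^-7 m.
The photon relation is p = h/λ, giving p = 4.573 × 10^-27 kg·m/s.
Converting to eV/c: p = 8.557 eV/c ≈ 8.56 eV/c.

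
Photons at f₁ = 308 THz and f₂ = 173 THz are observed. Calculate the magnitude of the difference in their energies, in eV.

Using E = hf: E₁ = 2.041e-19 J, E₂ = 1.146e-19 J.
|ΔE| = |2.041e-19 − 1.146e-19| = 8.95e-20 J = 0.558 eV.

0.558 eV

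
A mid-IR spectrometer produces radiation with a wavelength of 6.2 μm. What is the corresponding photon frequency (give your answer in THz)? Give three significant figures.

Use c = 2.99792458 × 10^8 m/s.
First convert: λ = 6.2 μm = 6.2 × 10^-6 m.
The photon relation is f = c/λ, giving f = 4.835 × 10^13 Hz.
Converting to THz: f = 48.35 THz ≈ 48.4 THz.

48.4 THz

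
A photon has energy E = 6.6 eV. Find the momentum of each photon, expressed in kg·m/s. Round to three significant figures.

In SI units: E = 6.6 eV = 1.0574 × 10^-18 J.
Apply p = E/c: p = 3.527 × 10^-27 kg·m/s.
So p ≈ 3.53 × 10^-27 kg·m/s.

3.53 × 10^-27 kg·m/s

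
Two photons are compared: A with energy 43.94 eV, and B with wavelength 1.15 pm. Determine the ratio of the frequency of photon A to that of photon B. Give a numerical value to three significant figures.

f_A = 1.062e16 Hz (from energy = 43.94 eV, via f = E/h).
f_B = 2.607e20 Hz (from wavelength = 1.15 pm, via f = c/λ).
Ratio = 1.062e16 / 2.607e20 = 4.08e-5.

4.08e-5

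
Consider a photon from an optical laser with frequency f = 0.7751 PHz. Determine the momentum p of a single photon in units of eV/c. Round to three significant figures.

3.21 eV/c

(h = 6.62607015·10^-34 J·s, c = 2.99792458·10^8 m/s, 1 eV = 1.602176634·10^-19 J.)
In SI units: f = 0.7751 PHz = 7.751·10^14 Hz.
The photon relation is p = hf/c, giving p = 1.713·10^-27 kg·m/s.
Converting to eV/c: p = 3.206 eV/c ≈ 3.21 eV/c.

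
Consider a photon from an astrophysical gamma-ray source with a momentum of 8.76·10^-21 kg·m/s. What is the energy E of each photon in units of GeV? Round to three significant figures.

Apply E = pc: E = 2.626·10^-12 J.
Converting to GeV: E = 0.01639 GeV ≈ 0.0164 GeV.

0.0164 GeV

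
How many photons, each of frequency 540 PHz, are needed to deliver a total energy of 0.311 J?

Per-photon energy: E = 3.578 × 10^-16 J (from frequency = 540 PHz).
N = E_total / E_photon = 0.311 J / 3.578 × 10^-16 J = 8.69 × 10^14.

8.69 × 10^14 photons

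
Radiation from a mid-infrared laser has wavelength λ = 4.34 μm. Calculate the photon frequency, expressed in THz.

69.1 THz

Convert to SI: λ = 4.34 μm = 4.34 × 10^-6 m.
Apply f = c/λ: f = 6.908 × 10^13 Hz.
Converting to THz: f = 69.08 THz ≈ 69.1 THz.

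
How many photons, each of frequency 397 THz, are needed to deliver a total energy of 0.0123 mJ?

Per-photon energy: E = 2.631e-19 J (from frequency = 397 THz).
N = E_total / E_photon = 1.23e-5 J / 2.631e-19 J = 4.68e13.

4.68e13 photons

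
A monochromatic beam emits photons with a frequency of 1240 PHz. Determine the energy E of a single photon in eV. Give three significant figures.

5130 eV

Use h = 6.62607015 × 10^-34 J·s, 1 eV = 1.602176634 × 10^-19 J.
In SI units: f = 1240 PHz = 1.24 × 10^18 Hz.
For a photon E = hf, so E = 8.216 × 10^-16 J.
Converting to eV: E = 5128 eV ≈ 5130 eV.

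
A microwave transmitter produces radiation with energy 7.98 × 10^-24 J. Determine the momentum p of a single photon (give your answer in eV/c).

4.98 × 10^-5 eV/c

For a photon p = E/c, so p = 2.662 × 10^-32 kg·m/s.
Converting to eV/c: p = 4.981 × 10^-5 eV/c ≈ 4.98 × 10^-5 eV/c.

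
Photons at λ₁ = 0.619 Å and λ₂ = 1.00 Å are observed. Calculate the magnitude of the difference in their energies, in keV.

7.63 keV

Using E = hc/λ: E₁ = 3.209 × 10^-15 J, E₂ = 1.986 × 10^-15 J.
|ΔE| = |3.209 × 10^-15 − 1.986 × 10^-15| = 1.22 × 10^-15 J = 7.63 keV.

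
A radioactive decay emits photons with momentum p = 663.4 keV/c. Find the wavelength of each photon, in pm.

1.87 pm

Use h = 6.62607015 × 10^-34 J·s, c = 2.99792458 × 10^8 m/s, 1 eV = 1.602176634 × 10^-19 J.
In SI units: p = 663.4 keV/c = 3.5454 × 10^-22 kg·m/s.
For a photon λ = h/p, so λ = 1.869 × 10^-12 m.
Converting to pm: λ = 1.869 pm ≈ 1.87 pm.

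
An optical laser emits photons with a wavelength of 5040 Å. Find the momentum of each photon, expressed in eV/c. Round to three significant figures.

(h = 6.62607015e-34 J·s, c = 2.99792458e8 m/s, 1 eV = 1.602176634e-19 J.)
In SI units: λ = 5040 Å = 5.04e-7 m.
The photon relation is p = h/λ, giving p = 1.315e-27 kg·m/s.
Converting to eV/c: p = 2.460 eV/c ≈ 2.46 eV/c.

2.46 eV/c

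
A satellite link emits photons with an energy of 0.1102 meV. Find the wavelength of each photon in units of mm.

In SI units: E = 0.1102 meV = 1.7656 × 10^-23 J.
The photon relation is λ = hc/E, giving λ = 0.01125 m.
Converting to mm: λ = 11.25 mm ≈ 11.3 mm.

11.3 mm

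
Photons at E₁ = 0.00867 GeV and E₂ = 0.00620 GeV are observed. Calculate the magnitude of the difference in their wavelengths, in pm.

0.0570 pm

Using λ = hc/E: λ₁ = 1.430 × 10^-13 m, λ₂ = 2.000 × 10^-13 m.
|Δλ| = |1.430 × 10^-13 − 2.000 × 10^-13| = 5.70 × 10^-14 m = 0.0570 pm.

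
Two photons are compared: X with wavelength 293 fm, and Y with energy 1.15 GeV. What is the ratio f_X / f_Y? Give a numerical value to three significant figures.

f_X = 1.023 × 10^21 Hz (from wavelength = 293 fm, via f = c/λ).
f_Y = 2.781 × 10^23 Hz (from energy = 1.15 GeV, via f = E/h).
Ratio = 1.023 × 10^21 / 2.781 × 10^23 = 3.68 × 10^-3.

3.68 × 10^-3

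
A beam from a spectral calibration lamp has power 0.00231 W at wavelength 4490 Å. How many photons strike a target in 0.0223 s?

1.16e14 photons

Total energy: E_total = P·t = 0.00231 × 0.0223 = 5.151e-5 J.
Per-photon energy: E = 4.424e-19 J.
N = E_total / E_photon = 1.16e14.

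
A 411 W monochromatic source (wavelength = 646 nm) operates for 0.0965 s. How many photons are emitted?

1.29 × 10^20 photons

Total energy: E_total = P·t = 411 × 0.0965 = 39.66 J.
Per-photon energy: E = 3.075 × 10^-19 J.
N = E_total / E_photon = 1.29 × 10^20.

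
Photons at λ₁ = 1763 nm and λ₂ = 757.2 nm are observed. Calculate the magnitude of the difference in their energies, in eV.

0.934 eV

Using E = hc/λ: E₁ = 1.1267e-19 J, E₂ = 2.6234e-19 J.
|ΔE| = |1.1267e-19 − 2.6234e-19| = 1.50e-19 J = 0.934 eV.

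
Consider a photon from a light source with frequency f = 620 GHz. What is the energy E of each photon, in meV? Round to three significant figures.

Convert to SI: f = 620 GHz = 6.20 × 10^11 Hz.
The photon relation is E = hf, giving E = 4.108 × 10^-22 J.
Converting to meV: E = 2.564 meV ≈ 2.56 meV.

2.56 meV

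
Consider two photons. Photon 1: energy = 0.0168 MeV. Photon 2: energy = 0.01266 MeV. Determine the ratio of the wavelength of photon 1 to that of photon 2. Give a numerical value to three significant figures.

λ_1 = 7.380e-11 m (from energy = 0.0168 MeV, via λ = hc/E).
λ_2 = 9.793e-11 m (from energy = 0.01266 MeV, via λ = hc/E).
Ratio = 7.380e-11 / 9.793e-11 = 0.754.

0.754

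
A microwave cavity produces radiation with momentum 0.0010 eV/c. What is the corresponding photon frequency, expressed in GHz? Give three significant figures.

Use h = 6.62607015 × 10^-34 J·s, c = 2.99792458 × 10^8 m/s, 1 eV = 1.602176634 × 10^-19 J.
In SI units: p = 0.0010 eV/c = 5.3443 × 10^-31 kg·m/s.
Apply f = pc/h: f = 2.418 × 10^11 Hz.
Converting to GHz: f = 241.8 GHz ≈ 242 GHz.

242 GHz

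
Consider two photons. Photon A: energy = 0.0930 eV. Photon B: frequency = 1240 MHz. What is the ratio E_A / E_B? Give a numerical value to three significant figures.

E_A = 1.490·10^-20 J (from energy = 0.0930 eV, via E given directly).
E_B = 8.216·10^-25 J (from frequency = 1240 MHz, via E = hf).
Ratio = 1.490·10^-20 / 8.216·10^-25 = 1.81·10^4.

1.81·10^4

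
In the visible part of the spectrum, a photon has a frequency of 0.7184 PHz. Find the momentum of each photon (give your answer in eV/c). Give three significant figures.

2.97 eV/c

First convert: f = 0.7184 PHz = 7.184 × 10^14 Hz.
For a photon p = hf/c, so p = 1.588 × 10^-27 kg·m/s.
Converting to eV/c: p = 2.971 eV/c ≈ 2.97 eV/c.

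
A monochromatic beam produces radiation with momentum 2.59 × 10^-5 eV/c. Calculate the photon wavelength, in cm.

4.79 cm

Take h = 6.62607015 × 10^-34 J·s, c = 2.99792458 × 10^8 m/s, 1 eV = 1.602176634 × 10^-19 J.
Convert to SI: p = 2.59 × 10^-5 eV/c = 1.3842 × 10^-32 kg·m/s.
Apply λ = h/p: λ = 0.04787 m.
Converting to cm: λ = 4.787 cm ≈ 4.79 cm.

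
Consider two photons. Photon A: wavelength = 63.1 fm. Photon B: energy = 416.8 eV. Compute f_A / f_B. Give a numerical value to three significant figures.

f_A = 4.751 × 10^21 Hz (from wavelength = 63.1 fm, via f = c/λ).
f_B = 1.008 × 10^17 Hz (from energy = 416.8 eV, via f = E/h).
Ratio = 4.751 × 10^21 / 1.008 × 10^17 = 4.71 × 10^4.

4.71 × 10^4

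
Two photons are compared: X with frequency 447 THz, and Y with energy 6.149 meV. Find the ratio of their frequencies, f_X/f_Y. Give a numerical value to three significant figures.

f_X = 4.470e14 Hz (from frequency = 447 THz, via f given directly).
f_Y = 1.487e12 Hz (from energy = 6.149 meV, via f = E/h).
Ratio = 4.470e14 / 1.487e12 = 301.

301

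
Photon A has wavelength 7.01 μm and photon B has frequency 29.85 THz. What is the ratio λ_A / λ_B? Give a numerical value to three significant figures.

0.698

λ_A = 7.010 × 10^-6 m (from wavelength = 7.01 μm, via λ given directly).
λ_B = 1.004 × 10^-5 m (from frequency = 29.85 THz, via λ = c/f).
Ratio = 7.010 × 10^-6 / 1.004 × 10^-5 = 0.698.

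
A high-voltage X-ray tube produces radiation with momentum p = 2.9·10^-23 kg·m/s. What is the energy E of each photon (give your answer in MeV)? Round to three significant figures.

0.0543 MeV

For a photon E = pc, so E = 8.694·10^-15 J.
Converting to MeV: E = 0.05426 MeV ≈ 0.0543 MeV.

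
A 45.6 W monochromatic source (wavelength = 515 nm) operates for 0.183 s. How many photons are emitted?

2.16e19 photons

Total energy: E_total = P·t = 45.6 × 0.183 = 8.345 J.
Per-photon energy: E = 3.857e-19 J.
N = E_total / E_photon = 2.16e19.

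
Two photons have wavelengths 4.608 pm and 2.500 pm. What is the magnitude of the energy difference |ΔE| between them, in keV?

Using E = hc/λ: E₁ = 4.3109 × 10^-14 J, E₂ = 7.9458 × 10^-14 J.
|ΔE| = |4.3109 × 10^-14 − 7.9458 × 10^-14| = 3.63 × 10^-14 J = 227 keV.

227 keV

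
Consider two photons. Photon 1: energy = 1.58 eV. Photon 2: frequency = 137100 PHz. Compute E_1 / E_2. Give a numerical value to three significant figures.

2.79e-6

E_1 = 2.531e-19 J (from energy = 1.58 eV, via E given directly).
E_2 = 9.084e-14 J (from frequency = 137100 PHz, via E = hf).
Ratio = 2.531e-19 / 9.084e-14 = 2.79e-6.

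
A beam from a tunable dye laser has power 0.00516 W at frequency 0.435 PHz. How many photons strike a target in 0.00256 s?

Total energy: E_total = P·t = 0.00516 × 0.00256 = 1.321 × 10^-5 J.
Per-photon energy: E = 2.882 × 10^-19 J.
N = E_total / E_photon = 4.58 × 10^13.

4.58 × 10^13 photons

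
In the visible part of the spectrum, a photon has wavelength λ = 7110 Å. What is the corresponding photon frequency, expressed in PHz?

(c = 2.99792458e8 m/s.)
Convert to SI: λ = 7110 Å = 7.11e-7 m.
Apply f = c/λ: f = 4.216e14 Hz.
Converting to PHz: f = 0.4216 PHz ≈ 0.422 PHz.

0.422 PHz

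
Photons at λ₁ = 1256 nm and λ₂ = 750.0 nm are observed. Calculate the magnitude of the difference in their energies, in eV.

0.666 eV

Using E = hc/λ: E₁ = 1.5816·10^-19 J, E₂ = 2.6486·10^-19 J.
|ΔE| = |1.5816·10^-19 − 2.6486·10^-19| = 1.07·10^-19 J = 0.666 eV.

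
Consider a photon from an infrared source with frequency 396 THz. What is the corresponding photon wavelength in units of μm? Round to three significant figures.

Convert to SI: f = 396 THz = 3.96e14 Hz.
The photon relation is λ = c/f, giving λ = 7.571e-7 m.
Converting to μm: λ = 0.7571 μm ≈ 0.757 μm.

0.757 μm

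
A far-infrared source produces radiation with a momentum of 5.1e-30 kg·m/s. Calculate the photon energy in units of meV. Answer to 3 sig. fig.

Since E = pc for a photon, E = 1.529e-21 J.
Converting to meV: E = 9.543 meV ≈ 9.54 meV.

9.54 meV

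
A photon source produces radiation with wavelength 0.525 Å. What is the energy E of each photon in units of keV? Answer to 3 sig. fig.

Use h = 6.62607015 × 10^-34 J·s, c = 2.99792458 × 10^8 m/s, 1 eV = 1.602176634 × 10^-19 J.
In SI units: λ = 0.525 Å = 5.25 × 10^-11 m.
The photon relation is E = hc/λ, giving E = 3.784 × 10^-15 J.
Converting to keV: E = 23.62 keV ≈ 23.6 keV.

23.6 keV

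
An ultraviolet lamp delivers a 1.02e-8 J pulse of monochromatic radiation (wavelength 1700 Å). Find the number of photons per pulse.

Per-photon energy: E = 1.168e-18 J (from wavelength = 1700 Å).
N = E_total / E_photon = 1.02e-8 J / 1.168e-18 J = 8.73e9.

8.73e9 photons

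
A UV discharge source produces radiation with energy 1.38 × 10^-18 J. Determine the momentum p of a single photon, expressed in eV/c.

8.61 eV/c

Since p = E/c for a photon, p = 4.603 × 10^-27 kg·m/s.
Converting to eV/c: p = 8.613 eV/c ≈ 8.61 eV/c.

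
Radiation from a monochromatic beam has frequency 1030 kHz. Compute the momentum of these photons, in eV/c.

First convert: f = 1030 kHz = 1.03e6 Hz.
Apply p = hf/c: p = 2.277e-36 kg·m/s.
Converting to eV/c: p = 4.260e-9 eV/c ≈ 4.26e-9 eV/c.

4.26e-9 eV/c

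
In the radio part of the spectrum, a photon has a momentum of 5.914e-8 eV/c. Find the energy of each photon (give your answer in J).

(c = 2.99792458e8 m/s, 1 eV = 1.602176634e-19 J.)
In SI units: p = 5.914e-8 eV/c = 3.1606e-35 kg·m/s.
The photon relation is E = pc, giving E = 9.475e-27 J.
So E ≈ 9.48e-27 J.

9.48e-27 J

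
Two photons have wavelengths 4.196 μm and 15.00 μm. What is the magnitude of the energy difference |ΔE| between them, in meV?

Using E = hc/λ: E₁ = 4.7341e-20 J, E₂ = 1.3243e-20 J.
|ΔE| = |4.7341e-20 − 1.3243e-20| = 3.41e-20 J = 213 meV.

213 meV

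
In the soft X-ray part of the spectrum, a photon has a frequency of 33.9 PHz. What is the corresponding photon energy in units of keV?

0.140 keV

Convert to SI: f = 33.9 PHz = 3.39e16 Hz.
The photon relation is E = hf, giving E = 2.246e-17 J.
Converting to keV: E = 0.1402 keV ≈ 0.140 keV.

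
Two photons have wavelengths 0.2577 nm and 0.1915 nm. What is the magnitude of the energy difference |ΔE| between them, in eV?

1660 eV

Using E = hc/λ: E₁ = 7.7084·10^-16 J, E₂ = 1.0373·10^-15 J.
|ΔE| = |7.7084·10^-16 − 1.0373·10^-15| = 2.66·10^-16 J = 1660 eV.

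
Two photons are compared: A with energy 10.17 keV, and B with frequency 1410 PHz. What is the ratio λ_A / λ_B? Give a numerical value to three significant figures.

λ_A = 1.219e-10 m (from energy = 10.17 keV, via λ = hc/E).
λ_B = 2.126e-10 m (from frequency = 1410 PHz, via λ = c/f).
Ratio = 1.219e-10 / 2.126e-10 = 0.573.

0.573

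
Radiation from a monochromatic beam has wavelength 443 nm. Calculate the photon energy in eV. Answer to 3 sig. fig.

2.80 eV

First convert: λ = 443 nm = 4.43 × 10^-7 m.
Apply E = hc/λ: E = 4.484 × 10^-19 J.
Converting to eV: E = 2.799 eV ≈ 2.80 eV.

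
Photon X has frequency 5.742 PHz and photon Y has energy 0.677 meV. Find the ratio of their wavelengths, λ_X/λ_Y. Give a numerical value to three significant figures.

λ_X = 5.221·10^-8 m (from frequency = 5.742 PHz, via λ = c/f).
λ_Y = 0.001831 m (from energy = 0.677 meV, via λ = hc/E).
Ratio = 5.221·10^-8 / 0.001831 = 2.85·10^-5.

2.85·10^-5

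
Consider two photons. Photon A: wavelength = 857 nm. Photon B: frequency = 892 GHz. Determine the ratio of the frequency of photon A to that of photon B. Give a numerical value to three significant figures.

f_A = 3.498e14 Hz (from wavelength = 857 nm, via f = c/λ).
f_B = 8.920e11 Hz (from frequency = 892 GHz, via f given directly).
Ratio = 3.498e14 / 8.920e11 = 392.

392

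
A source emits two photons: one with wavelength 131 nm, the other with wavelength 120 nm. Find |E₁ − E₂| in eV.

Using E = hc/λ: E₁ = 1.516e-18 J, E₂ = 1.655e-18 J.
|ΔE| = |1.516e-18 − 1.655e-18| = 1.39e-19 J = 0.868 eV.

0.868 eV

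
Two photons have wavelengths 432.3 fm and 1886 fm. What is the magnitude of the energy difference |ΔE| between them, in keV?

Using E = hc/λ: E₁ = 4.5951 × 10^-13 J, E₂ = 1.0533 × 10^-13 J.
|ΔE| = |4.5951 × 10^-13 − 1.0533 × 10^-13| = 3.54 × 10^-13 J = 2210 keV.

2210 keV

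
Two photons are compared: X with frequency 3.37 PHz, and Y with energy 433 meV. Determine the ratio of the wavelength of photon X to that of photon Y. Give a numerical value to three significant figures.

λ_X = 8.896e-8 m (from frequency = 3.37 PHz, via λ = c/f).
λ_Y = 2.863e-6 m (from energy = 433 meV, via λ = hc/E).
Ratio = 8.896e-8 / 2.863e-6 = 0.0311.

0.0311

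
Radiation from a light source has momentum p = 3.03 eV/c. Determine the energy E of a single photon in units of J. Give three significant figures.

Use c = 2.99792458 × 10^8 m/s, 1 eV = 1.602176634 × 10^-19 J.
Convert to SI: p = 3.03 eV/c = 1.6193 × 10^-27 kg·m/s.
Apply E = pc: E = 4.855 × 10^-19 J.
So E ≈ 4.85 × 10^-19 J.

4.85 × 10^-19 J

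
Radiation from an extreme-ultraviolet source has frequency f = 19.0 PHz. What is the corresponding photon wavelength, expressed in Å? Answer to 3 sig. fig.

158 Å

Take c = 2.99792458·10^8 m/s.
In SI units: f = 19.0 PHz = 1.90·10^16 Hz.
The photon relation is λ = c/f, giving λ = 1.578·10^-8 m.
Converting to Å: λ = 157.8 Å ≈ 158 Å.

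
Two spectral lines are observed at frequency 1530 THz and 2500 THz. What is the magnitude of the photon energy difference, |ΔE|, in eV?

4.01 eV

Using E = hf: E₁ = 1.014e-18 J, E₂ = 1.657e-18 J.
|ΔE| = |1.014e-18 − 1.657e-18| = 6.43e-19 J = 4.01 eV.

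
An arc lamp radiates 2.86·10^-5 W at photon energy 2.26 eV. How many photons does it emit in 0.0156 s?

Total energy: E_total = P·t = 2.86·10^-5 × 0.0156 = 4.462·10^-7 J.
Per-photon energy: E = 3.621·10^-19 J.
N = E_total / E_photon = 1.23·10^12.

1.23·10^12 photons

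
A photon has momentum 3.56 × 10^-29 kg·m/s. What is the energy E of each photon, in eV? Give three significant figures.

0.0666 eV

The photon relation is E = pc, giving E = 1.067 × 10^-20 J.
Converting to eV: E = 0.06661 eV ≈ 0.0666 eV.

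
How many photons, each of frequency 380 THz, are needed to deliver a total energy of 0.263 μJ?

Per-photon energy: E = 2.518 × 10^-19 J (from frequency = 380 THz).
N = E_total / E_photon = 2.63 × 10^-7 J / 2.518 × 10^-19 J = 1.04 × 10^12.

1.04 × 10^12 photons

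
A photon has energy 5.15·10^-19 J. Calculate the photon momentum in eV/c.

3.21 eV/c

For a photon p = E/c, so p = 1.718·10^-27 kg·m/s.
Converting to eV/c: p = 3.214 eV/c ≈ 3.21 eV/c.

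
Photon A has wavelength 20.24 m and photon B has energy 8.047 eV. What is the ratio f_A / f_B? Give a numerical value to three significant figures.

f_A = 1.481e7 Hz (from wavelength = 20.24 m, via f = c/λ).
f_B = 1.946e15 Hz (from energy = 8.047 eV, via f = E/h).
Ratio = 1.481e7 / 1.946e15 = 7.61e-9.

7.61e-9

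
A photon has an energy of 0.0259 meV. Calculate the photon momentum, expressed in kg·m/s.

(c = 2.99792458e8 m/s, 1 eV = 1.602176634e-19 J.)
In SI units: E = 0.0259 meV = 4.1496e-24 J.
For a photon p = E/c, so p = 1.384e-32 kg·m/s.
So p ≈ 1.38e-32 kg·m/s.

1.38e-32 kg·m/s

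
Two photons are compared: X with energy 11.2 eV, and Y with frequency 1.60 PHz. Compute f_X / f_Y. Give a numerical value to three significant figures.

1.69

f_X = 2.708e15 Hz (from energy = 11.2 eV, via f = E/h).
f_Y = 1.600e15 Hz (from frequency = 1.60 PHz, via f given directly).
Ratio = 2.708e15 / 1.600e15 = 1.69.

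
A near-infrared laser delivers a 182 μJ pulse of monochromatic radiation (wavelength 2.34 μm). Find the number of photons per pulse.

2.14 × 10^15 photons

Per-photon energy: E = 8.489 × 10^-20 J (from wavelength = 2.34 μm).
N = E_total / E_photon = 1.82 × 10^-4 J / 8.489 × 10^-20 J = 2.14 × 10^15.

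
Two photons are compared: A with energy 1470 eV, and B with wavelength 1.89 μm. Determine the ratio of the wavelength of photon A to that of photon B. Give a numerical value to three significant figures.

λ_A = 8.434e-10 m (from energy = 1470 eV, via λ = hc/E).
λ_B = 1.890e-6 m (from wavelength = 1.89 μm, via λ given directly).
Ratio = 8.434e-10 / 1.890e-6 = 4.46e-4.

4.46e-4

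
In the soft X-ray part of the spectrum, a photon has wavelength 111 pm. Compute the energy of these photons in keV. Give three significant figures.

(h = 6.62607015·10^-34 J·s, c = 2.99792458·10^8 m/s, 1 eV = 1.602176634·10^-19 J.)
First convert: λ = 111 pm = 1.11·10^-10 m.
Since E = hc/λ for a photon, E = 1.790·10^-15 J.
Converting to keV: E = 11.17 keV ≈ 11.2 keV.

11.2 keV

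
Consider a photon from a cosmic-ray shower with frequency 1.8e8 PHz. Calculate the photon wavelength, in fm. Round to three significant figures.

First convert: f = 1.8e8 PHz = 1.8e23 Hz.
For a photon λ = c/f, so λ = 1.666e-15 m.
Converting to fm: λ = 1.666 fm ≈ 1.67 fm.

1.67 fm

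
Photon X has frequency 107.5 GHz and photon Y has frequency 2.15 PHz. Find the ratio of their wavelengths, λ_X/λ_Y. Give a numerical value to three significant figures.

2.00·10^4

λ_X = 0.002789 m (from frequency = 107.5 GHz, via λ = c/f).
λ_Y = 1.394·10^-7 m (from frequency = 2.15 PHz, via λ = c/f).
Ratio = 0.002789 / 1.394·10^-7 = 2.00·10^4.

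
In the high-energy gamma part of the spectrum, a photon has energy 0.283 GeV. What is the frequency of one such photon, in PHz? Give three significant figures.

6.84e7 PHz

In SI units: E = 0.283 GeV = 4.5342e-11 J.
Apply f = E/h: f = 6.843e22 Hz.
Converting to PHz: f = 6.843e7 PHz ≈ 6.84e7 PHz.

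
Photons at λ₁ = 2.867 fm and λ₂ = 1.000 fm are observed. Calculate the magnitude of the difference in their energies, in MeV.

Using E = hc/λ: E₁ = 6.9287e-11 J, E₂ = 1.9864e-10 J.
|ΔE| = |6.9287e-11 − 1.9864e-10| = 1.29e-10 J = 807 MeV.

807 MeV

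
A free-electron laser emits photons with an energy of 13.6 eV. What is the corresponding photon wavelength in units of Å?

912 Å

Take h = 6.62607015e-34 J·s, c = 2.99792458e8 m/s, 1 eV = 1.602176634e-19 J.
First convert: E = 13.6 eV = 2.1790e-18 J.
Apply λ = hc/E: λ = 9.116e-8 m.
Converting to Å: λ = 911.6 Å ≈ 912 Å.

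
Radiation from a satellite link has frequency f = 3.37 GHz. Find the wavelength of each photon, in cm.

Convert to SI: f = 3.37 GHz = 3.37 × 10^9 Hz.
Since λ = c/f for a photon, λ = 0.08896 m.
Converting to cm: λ = 8.896 cm ≈ 8.90 cm.

8.90 cm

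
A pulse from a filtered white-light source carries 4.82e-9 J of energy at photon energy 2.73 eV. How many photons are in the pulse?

1.10e10 photons

Per-photon energy: E = 4.374e-19 J (from energy = 2.73 eV).
N = E_total / E_photon = 4.82e-9 J / 4.374e-19 J = 1.10e10.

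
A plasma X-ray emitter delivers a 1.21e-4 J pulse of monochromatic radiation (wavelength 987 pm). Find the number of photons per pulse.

6.01e11 photons

Per-photon energy: E = 2.013e-16 J (from wavelength = 987 pm).
N = E_total / E_photon = 1.21e-4 J / 2.013e-16 J = 6.01e11.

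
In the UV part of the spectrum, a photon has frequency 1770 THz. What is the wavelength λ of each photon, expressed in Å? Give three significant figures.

Convert to SI: f = 1770 THz = 1.77 × 10^15 Hz.
Apply λ = c/f: λ = 1.694 × 10^-7 m.
Converting to Å: λ = 1694 Å ≈ 1690 Å.

1690 Å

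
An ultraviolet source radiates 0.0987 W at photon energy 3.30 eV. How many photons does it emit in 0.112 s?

Total energy: E_total = P·t = 0.0987 × 0.112 = 0.01105 J.
Per-photon energy: E = 5.287e-19 J.
N = E_total / E_photon = 2.09e16.

2.09e16 photons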